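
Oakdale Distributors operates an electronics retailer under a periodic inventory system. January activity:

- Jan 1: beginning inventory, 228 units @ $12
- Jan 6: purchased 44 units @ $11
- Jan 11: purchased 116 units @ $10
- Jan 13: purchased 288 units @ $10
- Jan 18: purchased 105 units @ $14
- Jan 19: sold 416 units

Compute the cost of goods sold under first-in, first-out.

Jan 19, 416 sold [FIFO — oldest first]: 228 @ $12 + 44 @ $11 + 116 @ $10 + 28 @ $10 = $4,660
Ending inventory: 260 @ $10 + 105 @ $14 = $4,070

COGS = $4,660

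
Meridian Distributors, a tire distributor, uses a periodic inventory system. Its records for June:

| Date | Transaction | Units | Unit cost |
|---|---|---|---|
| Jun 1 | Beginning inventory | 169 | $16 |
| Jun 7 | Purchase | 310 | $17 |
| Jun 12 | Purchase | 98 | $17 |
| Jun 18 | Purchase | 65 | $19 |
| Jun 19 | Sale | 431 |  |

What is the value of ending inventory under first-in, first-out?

Jun 19, 431 sold [FIFO — oldest first]: 169 @ $16 + 262 @ $17 = $7,158
Ending inventory: 48 @ $17 + 98 @ $17 + 65 @ $19 = $3,717

Ending inventory = $3,717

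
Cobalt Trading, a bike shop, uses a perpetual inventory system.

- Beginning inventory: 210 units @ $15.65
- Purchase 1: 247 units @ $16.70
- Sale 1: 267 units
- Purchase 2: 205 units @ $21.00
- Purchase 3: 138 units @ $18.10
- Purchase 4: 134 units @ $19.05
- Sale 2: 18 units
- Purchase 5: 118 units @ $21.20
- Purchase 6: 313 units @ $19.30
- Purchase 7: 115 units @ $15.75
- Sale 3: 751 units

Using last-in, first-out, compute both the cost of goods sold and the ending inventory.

Sale 1 (267) [LIFO — newest first]: 247 @ $16.70 + 20 @ $15.65 = $4,437.90
Sale 2 (18) [LIFO — newest first]: 18 @ $19.05 = $342.90
Sale 3 (751) [LIFO — newest first]: 115 @ $15.75 + 313 @ $19.30 + 118 @ $21.20 + 116 @ $19.05 + 89 @ $18.10 = $14,174.45
Total COGS = $4,437.90 + $342.90 + $14,174.45 = $18,955.25
Ending inventory: 190 @ $15.65 + 205 @ $21.00 + 49 @ $18.10 = $8,165.40

COGS = $18,955.25; ending inventory = $8,165.40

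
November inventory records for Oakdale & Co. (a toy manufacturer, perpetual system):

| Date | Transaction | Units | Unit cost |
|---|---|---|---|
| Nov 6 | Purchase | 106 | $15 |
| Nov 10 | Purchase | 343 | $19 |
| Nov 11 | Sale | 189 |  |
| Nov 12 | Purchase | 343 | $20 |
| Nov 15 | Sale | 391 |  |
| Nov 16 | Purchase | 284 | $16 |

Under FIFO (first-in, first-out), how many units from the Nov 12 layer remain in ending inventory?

212

Nov 11, 189 sold [FIFO — oldest first]: 106 @ $15 + 83 @ $19 = $3,167
Nov 15, 391 sold [FIFO — oldest first]: 260 @ $19 + 131 @ $20 = $7,560
Total COGS = $3,167 + $7,560 = $10,727
Ending inventory: 212 @ $20 + 284 @ $16 = $8,784
Check: goods available $19,511 = COGS $10,727 + ending $8,784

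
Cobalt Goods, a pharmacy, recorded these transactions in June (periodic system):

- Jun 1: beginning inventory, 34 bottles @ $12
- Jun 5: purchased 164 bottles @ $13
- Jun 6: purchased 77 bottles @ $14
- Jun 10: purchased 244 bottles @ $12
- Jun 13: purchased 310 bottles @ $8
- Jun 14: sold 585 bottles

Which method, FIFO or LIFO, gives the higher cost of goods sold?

FIFO

FIFO COGS: 34 @ $12 + 164 @ $13 + 77 @ $14 + 244 @ $12 + 66 @ $8 = $7,074
LIFO COGS: 310 @ $8 + 244 @ $12 + 31 @ $14 = $5,842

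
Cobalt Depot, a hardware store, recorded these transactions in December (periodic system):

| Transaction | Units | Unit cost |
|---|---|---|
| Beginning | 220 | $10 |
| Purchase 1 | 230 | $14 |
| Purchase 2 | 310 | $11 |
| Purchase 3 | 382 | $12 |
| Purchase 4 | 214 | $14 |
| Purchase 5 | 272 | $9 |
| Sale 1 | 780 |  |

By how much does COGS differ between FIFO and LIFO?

FIFO COGS: 220 @ $10 + 230 @ $14 + 310 @ $11 + 20 @ $12 = $9,070
LIFO COGS: 272 @ $9 + 214 @ $14 + 294 @ $12 = $8,972
Difference = |$9,070 − $8,972| = $98

$98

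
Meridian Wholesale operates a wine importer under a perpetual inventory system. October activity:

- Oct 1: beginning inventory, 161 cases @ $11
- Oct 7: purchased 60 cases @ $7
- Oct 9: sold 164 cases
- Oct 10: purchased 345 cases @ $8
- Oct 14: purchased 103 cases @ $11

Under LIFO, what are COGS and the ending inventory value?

COGS = $1,564; ending inventory = $4,520

Oct 9, 164 sold [LIFO — newest first]: 60 @ $7 + 104 @ $11 = $1,564
Ending inventory: 57 @ $11 + 345 @ $8 + 103 @ $11 = $4,520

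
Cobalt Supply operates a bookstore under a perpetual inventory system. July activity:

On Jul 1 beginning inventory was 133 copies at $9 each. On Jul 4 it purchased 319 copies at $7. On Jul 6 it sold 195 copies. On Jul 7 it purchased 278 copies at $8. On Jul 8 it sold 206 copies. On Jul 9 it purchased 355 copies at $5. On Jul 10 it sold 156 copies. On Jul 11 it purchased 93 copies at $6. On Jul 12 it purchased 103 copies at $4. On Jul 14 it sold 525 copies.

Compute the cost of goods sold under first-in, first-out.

COGS = $7,414

Jul 6, 195 sold [FIFO — oldest first]: 133 @ $9 + 62 @ $7 = $1,631
Jul 8, 206 sold [FIFO — oldest first]: 206 @ $7 = $1,442
Jul 10, 156 sold [FIFO — oldest first]: 51 @ $7 + 105 @ $8 = $1,197
Jul 14, 525 sold [FIFO — oldest first]: 173 @ $8 + 352 @ $5 = $3,144
Total COGS = $1,631 + $1,442 + $1,197 + $3,144 = $7,414
Ending inventory: 3 @ $5 + 93 @ $6 + 103 @ $4 = $985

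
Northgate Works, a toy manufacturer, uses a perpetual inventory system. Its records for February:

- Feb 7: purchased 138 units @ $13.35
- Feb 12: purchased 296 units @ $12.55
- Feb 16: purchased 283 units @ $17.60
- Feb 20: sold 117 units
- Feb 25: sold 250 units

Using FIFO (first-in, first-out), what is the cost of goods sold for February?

COGS = $4,716.25

Feb 20, 117 sold [FIFO — oldest first]: 117 @ $13.35 = $1,561.95
Feb 25, 250 sold [FIFO — oldest first]: 21 @ $13.35 + 229 @ $12.55 = $3,154.30
Total COGS = $1,561.95 + $3,154.30 = $4,716.25
Ending inventory: 67 @ $12.55 + 283 @ $17.60 = $5,821.65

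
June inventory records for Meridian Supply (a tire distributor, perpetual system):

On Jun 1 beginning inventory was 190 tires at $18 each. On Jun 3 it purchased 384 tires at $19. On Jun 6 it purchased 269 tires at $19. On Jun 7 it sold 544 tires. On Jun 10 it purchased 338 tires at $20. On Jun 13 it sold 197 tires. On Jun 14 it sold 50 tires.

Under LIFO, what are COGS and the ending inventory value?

Jun 7, 544 sold [LIFO — newest first]: 269 @ $19 + 275 @ $19 = $10,336
Jun 13, 197 sold [LIFO — newest first]: 197 @ $20 = $3,940
Jun 14, 50 sold [LIFO — newest first]: 50 @ $20 = $1,000
Total COGS = $10,336 + $3,940 + $1,000 = $15,276
Ending inventory: 190 @ $18 + 109 @ $19 + 91 @ $20 = $7,311

COGS = $15,276; ending inventory = $7,311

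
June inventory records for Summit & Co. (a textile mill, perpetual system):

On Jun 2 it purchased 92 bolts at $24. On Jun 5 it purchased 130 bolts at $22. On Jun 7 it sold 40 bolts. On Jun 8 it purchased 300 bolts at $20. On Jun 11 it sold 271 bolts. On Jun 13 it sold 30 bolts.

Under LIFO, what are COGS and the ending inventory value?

Jun 7, 40 sold [LIFO — newest first]: 40 @ $22 = $880
Jun 11, 271 sold [LIFO — newest first]: 271 @ $20 = $5,420
Jun 13, 30 sold [LIFO — newest first]: 29 @ $20 + 1 @ $22 = $602
Total COGS = $880 + $5,420 + $602 = $6,902
Ending inventory: 92 @ $24 + 89 @ $22 = $4,166

COGS = $6,902; ending inventory = $4,166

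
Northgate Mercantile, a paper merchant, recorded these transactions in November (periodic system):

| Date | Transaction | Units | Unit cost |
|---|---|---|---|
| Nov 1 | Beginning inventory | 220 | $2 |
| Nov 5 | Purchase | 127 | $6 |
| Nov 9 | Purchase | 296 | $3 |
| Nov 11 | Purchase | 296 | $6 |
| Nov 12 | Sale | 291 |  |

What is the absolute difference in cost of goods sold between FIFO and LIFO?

$880

FIFO COGS: 220 @ $2 + 71 @ $6 = $866
LIFO COGS: 291 @ $6 = $1,746
Difference = |$866 − $1,746| = $880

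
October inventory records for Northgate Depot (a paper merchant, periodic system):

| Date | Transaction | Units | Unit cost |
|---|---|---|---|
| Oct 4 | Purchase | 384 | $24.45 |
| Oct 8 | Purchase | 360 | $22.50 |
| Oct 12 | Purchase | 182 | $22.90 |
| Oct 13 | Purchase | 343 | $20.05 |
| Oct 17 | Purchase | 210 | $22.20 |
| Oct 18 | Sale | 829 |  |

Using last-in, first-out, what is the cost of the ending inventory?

Oct 18, 829 sold [LIFO — newest first]: 210 @ $22.20 + 343 @ $20.05 + 182 @ $22.90 + 94 @ $22.50 = $17,821.95
Ending inventory: 384 @ $24.45 + 266 @ $22.50 = $15,373.80

Ending inventory = $15,373.80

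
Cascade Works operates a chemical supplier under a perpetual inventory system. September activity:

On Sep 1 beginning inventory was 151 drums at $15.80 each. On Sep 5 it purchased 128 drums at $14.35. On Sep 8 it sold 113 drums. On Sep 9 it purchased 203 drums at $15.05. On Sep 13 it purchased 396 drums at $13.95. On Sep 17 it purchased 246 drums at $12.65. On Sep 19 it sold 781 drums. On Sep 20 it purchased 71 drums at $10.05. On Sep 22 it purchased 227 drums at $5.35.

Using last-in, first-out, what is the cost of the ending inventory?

Sep 8, 113 sold [LIFO — newest first]: 113 @ $14.35 = $1,621.55
Sep 19, 781 sold [LIFO — newest first]: 246 @ $12.65 + 396 @ $13.95 + 139 @ $15.05 = $10,728.05
Total COGS = $1,621.55 + $10,728.05 = $12,349.60
Ending inventory: 151 @ $15.80 + 15 @ $14.35 + 64 @ $15.05 + 71 @ $10.05 + 227 @ $5.35 = $5,492.25
Check: goods available $17,841.85 = COGS $12,349.60 + ending $5,492.25

Ending inventory = $5,492.25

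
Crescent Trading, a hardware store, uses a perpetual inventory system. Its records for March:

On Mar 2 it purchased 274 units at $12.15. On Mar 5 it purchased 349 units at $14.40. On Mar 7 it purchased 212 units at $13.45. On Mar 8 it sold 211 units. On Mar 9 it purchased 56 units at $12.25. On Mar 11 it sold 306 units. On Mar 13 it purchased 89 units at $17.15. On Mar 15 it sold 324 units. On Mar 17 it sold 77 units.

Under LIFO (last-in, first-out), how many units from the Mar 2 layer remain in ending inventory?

Mar 8, 211 sold [LIFO — newest first]: 211 @ $13.45 = $2,837.95
Mar 11, 306 sold [LIFO — newest first]: 56 @ $12.25 + 1 @ $13.45 + 249 @ $14.40 = $4,285.05
Mar 15, 324 sold [LIFO — newest first]: 89 @ $17.15 + 100 @ $14.40 + 135 @ $12.15 = $4,606.60
Mar 17, 77 sold [LIFO — newest first]: 77 @ $12.15 = $935.55
Total COGS = $2,837.95 + $4,285.05 + $4,606.60 + $935.55 = $12,665.15
Ending inventory: 62 @ $12.15 = $753.30
Check: goods available $13,418.45 = COGS $12,665.15 + ending $753.30

62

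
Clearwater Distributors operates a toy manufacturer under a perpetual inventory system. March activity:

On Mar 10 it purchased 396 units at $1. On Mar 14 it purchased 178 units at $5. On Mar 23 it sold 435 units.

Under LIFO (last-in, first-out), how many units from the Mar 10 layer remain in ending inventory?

139

Mar 23, 435 sold [LIFO — newest first]: 178 @ $5 + 257 @ $1 = $1,147
Ending inventory: 139 @ $1 = $139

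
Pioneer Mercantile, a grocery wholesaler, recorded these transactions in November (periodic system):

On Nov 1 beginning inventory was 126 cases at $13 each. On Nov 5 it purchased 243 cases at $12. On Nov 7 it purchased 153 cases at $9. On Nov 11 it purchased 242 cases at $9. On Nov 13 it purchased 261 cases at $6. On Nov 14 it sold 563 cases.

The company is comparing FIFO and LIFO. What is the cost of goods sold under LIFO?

COGS = $4,284

FIFO COGS: 126 @ $13 + 243 @ $12 + 153 @ $9 + 41 @ $9 = $6,300
LIFO COGS: 261 @ $6 + 242 @ $9 + 60 @ $9 = $4,284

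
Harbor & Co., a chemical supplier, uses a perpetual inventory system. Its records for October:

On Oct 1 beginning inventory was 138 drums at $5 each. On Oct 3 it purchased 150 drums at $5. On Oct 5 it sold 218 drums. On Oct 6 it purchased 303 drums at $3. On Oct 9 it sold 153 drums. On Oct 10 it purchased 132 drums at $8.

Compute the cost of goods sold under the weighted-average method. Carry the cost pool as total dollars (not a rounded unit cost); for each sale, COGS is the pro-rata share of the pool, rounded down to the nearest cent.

COGS = $1,606.42

After Oct 1: 138 on hand, pool $690.00 (≈ $5.0000 each)
After Oct 3: 288 on hand, pool $1,440.00 (≈ $5.0000 each)
Oct 5, sell 218: 218/288 × $1,440.00 → $1,090.00
After Oct 6: 373 on hand, pool $1,259.00 (≈ $3.3753 each)
Oct 9, sell 153: 153/373 × $1,259.00 → $516.42
After Oct 10: 352 on hand, pool $1,798.58 (≈ $5.1096 each)
Total COGS = $1,090.00 + $516.42 = $1,606.42
Ending inventory (cost pool remaining) = $1,798.58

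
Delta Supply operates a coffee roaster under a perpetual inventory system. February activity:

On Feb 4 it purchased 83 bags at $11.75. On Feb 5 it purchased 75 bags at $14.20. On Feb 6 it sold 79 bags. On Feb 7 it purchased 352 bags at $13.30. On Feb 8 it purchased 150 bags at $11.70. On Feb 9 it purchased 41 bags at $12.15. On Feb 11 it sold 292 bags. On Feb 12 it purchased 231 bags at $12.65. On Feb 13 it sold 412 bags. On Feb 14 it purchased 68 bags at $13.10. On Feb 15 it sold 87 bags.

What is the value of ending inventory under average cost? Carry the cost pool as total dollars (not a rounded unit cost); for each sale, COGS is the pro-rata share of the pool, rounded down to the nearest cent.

After Feb 4: 83 on hand, pool $975.25 (≈ $11.7500 each)
After Feb 5: 158 on hand, pool $2,040.25 (≈ $12.9130 each)
Feb 6, sell 79: 79/158 × $2,040.25 → $1,020.12
After Feb 7: 431 on hand, pool $5,701.73 (≈ $13.2291 each)
After Feb 8: 581 on hand, pool $7,456.73 (≈ $12.8343 each)
After Feb 9: 622 on hand, pool $7,954.88 (≈ $12.7892 each)
Feb 11, sell 292: 292/622 × $7,954.88 → $3,734.44
After Feb 12: 561 on hand, pool $7,142.59 (≈ $12.7319 each)
Feb 13, sell 412: 412/561 × $7,142.59 → $5,245.53
After Feb 14: 217 on hand, pool $2,787.86 (≈ $12.8473 each)
Feb 15, sell 87: 87/217 × $2,787.86 → $1,117.71
Total COGS = $1,020.12 + $3,734.44 + $5,245.53 + $1,117.71 = $11,117.80
Ending inventory (cost pool remaining) = $1,670.15
Check: goods available $12,787.95 = COGS $11,117.80 + ending $1,670.15

Ending inventory = $1,670.15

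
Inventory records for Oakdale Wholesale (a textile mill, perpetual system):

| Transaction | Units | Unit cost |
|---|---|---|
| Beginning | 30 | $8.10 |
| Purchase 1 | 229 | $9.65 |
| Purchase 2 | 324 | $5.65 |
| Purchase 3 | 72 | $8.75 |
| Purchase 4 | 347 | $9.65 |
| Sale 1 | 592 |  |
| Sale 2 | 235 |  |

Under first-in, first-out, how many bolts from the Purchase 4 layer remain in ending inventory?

Sale 1 (592) [FIFO — oldest first]: 30 @ $8.10 + 229 @ $9.65 + 324 @ $5.65 + 9 @ $8.75 = $4,362.20
Sale 2 (235) [FIFO — oldest first]: 63 @ $8.75 + 172 @ $9.65 = $2,211.05
Total COGS = $4,362.20 + $2,211.05 = $6,573.25
Ending inventory: 175 @ $9.65 = $1,688.75

175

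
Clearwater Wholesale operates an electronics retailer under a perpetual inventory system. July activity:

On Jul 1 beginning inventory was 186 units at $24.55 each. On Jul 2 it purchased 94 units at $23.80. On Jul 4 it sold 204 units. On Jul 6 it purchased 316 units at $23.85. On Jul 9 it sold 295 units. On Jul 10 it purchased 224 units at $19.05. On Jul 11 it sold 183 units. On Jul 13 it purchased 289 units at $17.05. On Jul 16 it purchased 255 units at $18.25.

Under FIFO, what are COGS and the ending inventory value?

COGS = $15,978.40; ending inventory = $12,210.10

Jul 4, 204 sold [FIFO — oldest first]: 186 @ $24.55 + 18 @ $23.80 = $4,994.70
Jul 9, 295 sold [FIFO — oldest first]: 76 @ $23.80 + 219 @ $23.85 = $7,031.95
Jul 11, 183 sold [FIFO — oldest first]: 97 @ $23.85 + 86 @ $19.05 = $3,951.75
Total COGS = $4,994.70 + $7,031.95 + $3,951.75 = $15,978.40
Ending inventory: 138 @ $19.05 + 289 @ $17.05 + 255 @ $18.25 = $12,210.10
Check: goods available $28,188.50 = COGS $15,978.40 + ending $12,210.10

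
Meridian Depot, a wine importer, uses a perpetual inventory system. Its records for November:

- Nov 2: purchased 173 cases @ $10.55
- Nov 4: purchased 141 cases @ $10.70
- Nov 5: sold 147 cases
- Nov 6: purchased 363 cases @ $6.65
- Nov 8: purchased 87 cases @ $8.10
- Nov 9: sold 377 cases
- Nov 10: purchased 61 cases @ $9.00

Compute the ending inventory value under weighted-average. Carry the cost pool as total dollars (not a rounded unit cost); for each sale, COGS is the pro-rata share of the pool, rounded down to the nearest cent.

After Nov 2: 173 on hand, pool $1,825.15 (≈ $10.5500 each)
After Nov 4: 314 on hand, pool $3,333.85 (≈ $10.6174 each)
Nov 5, sell 147: 147/314 × $3,333.85 → $1,560.75
After Nov 6: 530 on hand, pool $4,187.05 (≈ $7.9001 each)
After Nov 8: 617 on hand, pool $4,891.75 (≈ $7.9283 each)
Nov 9, sell 377: 377/617 × $4,891.75 → $2,988.96
After Nov 10: 301 on hand, pool $2,451.79 (≈ $8.1455 each)
Total COGS = $1,560.75 + $2,988.96 = $4,549.71
Ending inventory (cost pool remaining) = $2,451.79
Check: goods available $7,001.50 = COGS $4,549.71 + ending $2,451.79

Ending inventory = $2,451.79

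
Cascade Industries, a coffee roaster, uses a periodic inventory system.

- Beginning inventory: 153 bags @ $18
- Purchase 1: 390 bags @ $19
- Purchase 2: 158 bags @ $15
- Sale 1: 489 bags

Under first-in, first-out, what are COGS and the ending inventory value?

Sale 1 (489) [FIFO — oldest first]: 153 @ $18 + 336 @ $19 = $9,138
Ending inventory: 54 @ $19 + 158 @ $15 = $3,396

COGS = $9,138; ending inventory = $3,396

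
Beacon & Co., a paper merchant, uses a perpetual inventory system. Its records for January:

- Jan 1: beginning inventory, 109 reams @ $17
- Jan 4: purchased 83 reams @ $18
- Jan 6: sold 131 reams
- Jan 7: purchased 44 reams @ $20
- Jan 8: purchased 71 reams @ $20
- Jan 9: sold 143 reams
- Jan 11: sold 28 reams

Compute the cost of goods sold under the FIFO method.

COGS = $5,547

Jan 6, 131 sold [FIFO — oldest first]: 109 @ $17 + 22 @ $18 = $2,249
Jan 9, 143 sold [FIFO — oldest first]: 61 @ $18 + 44 @ $20 + 38 @ $20 = $2,738
Jan 11, 28 sold [FIFO — oldest first]: 28 @ $20 = $560
Total COGS = $2,249 + $2,738 + $560 = $5,547
Ending inventory: 5 @ $20 = $100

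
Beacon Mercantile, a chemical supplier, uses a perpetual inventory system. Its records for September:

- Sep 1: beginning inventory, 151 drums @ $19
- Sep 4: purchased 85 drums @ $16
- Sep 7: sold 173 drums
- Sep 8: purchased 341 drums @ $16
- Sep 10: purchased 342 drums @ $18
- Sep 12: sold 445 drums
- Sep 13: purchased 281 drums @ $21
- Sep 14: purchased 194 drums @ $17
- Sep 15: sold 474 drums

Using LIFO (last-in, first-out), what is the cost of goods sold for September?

COGS = $20,014

Sep 7, 173 sold [LIFO — newest first]: 85 @ $16 + 88 @ $19 = $3,032
Sep 12, 445 sold [LIFO — newest first]: 342 @ $18 + 103 @ $16 = $7,804
Sep 15, 474 sold [LIFO — newest first]: 194 @ $17 + 280 @ $21 = $9,178
Total COGS = $3,032 + $7,804 + $9,178 = $20,014
Ending inventory: 63 @ $19 + 238 @ $16 + 1 @ $21 = $5,026
Check: goods available $25,040 = COGS $20,014 + ending $5,026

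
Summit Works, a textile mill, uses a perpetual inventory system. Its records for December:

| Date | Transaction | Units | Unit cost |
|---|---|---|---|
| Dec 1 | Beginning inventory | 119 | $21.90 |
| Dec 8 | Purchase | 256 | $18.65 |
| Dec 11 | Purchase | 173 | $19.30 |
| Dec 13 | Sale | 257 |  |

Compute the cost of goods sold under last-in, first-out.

Dec 13, 257 sold [LIFO — newest first]: 173 @ $19.30 + 84 @ $18.65 = $4,905.50
Ending inventory: 119 @ $21.90 + 172 @ $18.65 = $5,813.90

COGS = $4,905.50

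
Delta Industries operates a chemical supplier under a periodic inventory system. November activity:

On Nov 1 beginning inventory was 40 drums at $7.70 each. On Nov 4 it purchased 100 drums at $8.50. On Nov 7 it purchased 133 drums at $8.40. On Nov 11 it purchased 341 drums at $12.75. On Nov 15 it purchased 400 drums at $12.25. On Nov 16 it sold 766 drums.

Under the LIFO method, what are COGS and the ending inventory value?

Nov 16, 766 sold [LIFO — newest first]: 400 @ $12.25 + 341 @ $12.75 + 25 @ $8.40 = $9,457.75
Ending inventory: 40 @ $7.70 + 100 @ $8.50 + 108 @ $8.40 = $2,065.20
Check: goods available $11,522.95 = COGS $9,457.75 + ending $2,065.20

COGS = $9,457.75; ending inventory = $2,065.20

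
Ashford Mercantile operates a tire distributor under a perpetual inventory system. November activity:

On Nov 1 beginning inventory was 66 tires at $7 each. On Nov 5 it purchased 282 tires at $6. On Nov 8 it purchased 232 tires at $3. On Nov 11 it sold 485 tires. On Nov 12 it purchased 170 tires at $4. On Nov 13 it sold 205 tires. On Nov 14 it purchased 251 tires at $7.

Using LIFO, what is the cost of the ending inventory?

Nov 11, 485 sold [LIFO — newest first]: 232 @ $3 + 253 @ $6 = $2,214
Nov 13, 205 sold [LIFO — newest first]: 170 @ $4 + 29 @ $6 + 6 @ $7 = $896
Total COGS = $2,214 + $896 = $3,110
Ending inventory: 60 @ $7 + 251 @ $7 = $2,177

Ending inventory = $2,177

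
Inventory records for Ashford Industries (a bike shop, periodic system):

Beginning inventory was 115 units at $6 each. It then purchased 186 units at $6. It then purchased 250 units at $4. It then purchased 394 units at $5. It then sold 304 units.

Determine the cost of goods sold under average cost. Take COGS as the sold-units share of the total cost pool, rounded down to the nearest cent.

Sale 1, sell 304: 304/945 × $4,776.00 → $1,536.40
Ending inventory (cost pool remaining) = $3,239.60
Check: goods available $4,776.00 = COGS $1,536.40 + ending $3,239.60

COGS = $1,536.40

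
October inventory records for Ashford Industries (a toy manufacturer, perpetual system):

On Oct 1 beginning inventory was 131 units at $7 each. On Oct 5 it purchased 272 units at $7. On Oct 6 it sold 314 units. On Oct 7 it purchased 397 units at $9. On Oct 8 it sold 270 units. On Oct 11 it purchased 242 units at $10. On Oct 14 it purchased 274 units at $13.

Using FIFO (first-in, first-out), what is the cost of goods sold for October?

Oct 6, 314 sold [FIFO — oldest first]: 131 @ $7 + 183 @ $7 = $2,198
Oct 8, 270 sold [FIFO — oldest first]: 89 @ $7 + 181 @ $9 = $2,252
Total COGS = $2,198 + $2,252 = $4,450
Ending inventory: 216 @ $9 + 242 @ $10 + 274 @ $13 = $7,926
Check: goods available $12,376 = COGS $4,450 + ending $7,926

COGS = $4,450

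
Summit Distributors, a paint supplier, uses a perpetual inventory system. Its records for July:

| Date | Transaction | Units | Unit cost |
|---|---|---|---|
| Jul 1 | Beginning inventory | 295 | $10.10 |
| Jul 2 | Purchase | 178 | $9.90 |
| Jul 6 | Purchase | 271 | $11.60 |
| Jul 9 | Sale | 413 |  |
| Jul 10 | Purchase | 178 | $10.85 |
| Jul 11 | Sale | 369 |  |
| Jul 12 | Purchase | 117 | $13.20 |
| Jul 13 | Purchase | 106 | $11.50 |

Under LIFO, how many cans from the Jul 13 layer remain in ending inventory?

106

Jul 9, 413 sold [LIFO — newest first]: 271 @ $11.60 + 142 @ $9.90 = $4,549.40
Jul 11, 369 sold [LIFO — newest first]: 178 @ $10.85 + 36 @ $9.90 + 155 @ $10.10 = $3,853.20
Total COGS = $4,549.40 + $3,853.20 = $8,402.60
Ending inventory: 140 @ $10.10 + 117 @ $13.20 + 106 @ $11.50 = $4,177.40
Check: goods available $12,580.00 = COGS $8,402.60 + ending $4,177.40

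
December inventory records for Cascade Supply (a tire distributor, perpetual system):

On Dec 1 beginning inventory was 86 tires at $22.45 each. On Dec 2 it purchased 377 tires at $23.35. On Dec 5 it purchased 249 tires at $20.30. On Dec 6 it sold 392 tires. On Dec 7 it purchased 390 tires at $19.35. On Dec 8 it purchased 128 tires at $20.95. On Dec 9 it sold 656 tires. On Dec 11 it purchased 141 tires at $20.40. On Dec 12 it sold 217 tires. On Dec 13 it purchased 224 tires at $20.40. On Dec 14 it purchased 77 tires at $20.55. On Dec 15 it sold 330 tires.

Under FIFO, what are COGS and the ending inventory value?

Dec 6, 392 sold [FIFO — oldest first]: 86 @ $22.45 + 306 @ $23.35 = $9,075.80
Dec 9, 656 sold [FIFO — oldest first]: 71 @ $23.35 + 249 @ $20.30 + 336 @ $19.35 = $13,214.15
Dec 12, 217 sold [FIFO — oldest first]: 54 @ $19.35 + 128 @ $20.95 + 35 @ $20.40 = $4,440.50
Dec 15, 330 sold [FIFO — oldest first]: 106 @ $20.40 + 224 @ $20.40 = $6,732.00
Total COGS = $9,075.80 + $13,214.15 + $4,440.50 + $6,732.00 = $33,462.45
Ending inventory: 77 @ $20.55 = $1,582.35

COGS = $33,462.45; ending inventory = $1,582.35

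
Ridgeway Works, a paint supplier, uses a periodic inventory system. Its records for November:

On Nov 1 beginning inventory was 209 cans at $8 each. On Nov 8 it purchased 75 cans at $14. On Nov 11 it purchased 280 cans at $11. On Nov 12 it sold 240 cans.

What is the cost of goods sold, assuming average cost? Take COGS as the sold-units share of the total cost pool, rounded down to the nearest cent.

COGS = $2,468.93

Nov 12, sell 240: 240/564 × $5,802.00 → $2,468.93
Ending inventory (cost pool remaining) = $3,333.07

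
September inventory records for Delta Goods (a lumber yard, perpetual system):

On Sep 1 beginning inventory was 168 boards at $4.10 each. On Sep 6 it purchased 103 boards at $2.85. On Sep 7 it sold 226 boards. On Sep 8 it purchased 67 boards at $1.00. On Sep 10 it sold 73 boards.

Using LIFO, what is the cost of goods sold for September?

Sep 7, 226 sold [LIFO — newest first]: 103 @ $2.85 + 123 @ $4.10 = $797.85
Sep 10, 73 sold [LIFO — newest first]: 67 @ $1.00 + 6 @ $4.10 = $91.60
Total COGS = $797.85 + $91.60 = $889.45
Ending inventory: 39 @ $4.10 = $159.90

COGS = $889.45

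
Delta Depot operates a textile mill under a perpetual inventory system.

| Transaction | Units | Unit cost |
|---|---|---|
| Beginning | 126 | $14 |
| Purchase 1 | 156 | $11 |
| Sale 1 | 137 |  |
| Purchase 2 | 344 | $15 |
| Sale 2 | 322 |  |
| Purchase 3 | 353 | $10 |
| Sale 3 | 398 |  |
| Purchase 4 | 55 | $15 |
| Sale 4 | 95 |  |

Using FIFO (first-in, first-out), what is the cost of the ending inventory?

Ending inventory = $1,095

Sale 1 (137) [FIFO — oldest first]: 126 @ $14 + 11 @ $11 = $1,885
Sale 2 (322) [FIFO — oldest first]: 145 @ $11 + 177 @ $15 = $4,250
Sale 3 (398) [FIFO — oldest first]: 167 @ $15 + 231 @ $10 = $4,815
Sale 4 (95) [FIFO — oldest first]: 95 @ $10 = $950
Total COGS = $1,885 + $4,250 + $4,815 + $950 = $11,900
Ending inventory: 27 @ $10 + 55 @ $15 = $1,095
Check: goods available $12,995 = COGS $11,900 + ending $1,095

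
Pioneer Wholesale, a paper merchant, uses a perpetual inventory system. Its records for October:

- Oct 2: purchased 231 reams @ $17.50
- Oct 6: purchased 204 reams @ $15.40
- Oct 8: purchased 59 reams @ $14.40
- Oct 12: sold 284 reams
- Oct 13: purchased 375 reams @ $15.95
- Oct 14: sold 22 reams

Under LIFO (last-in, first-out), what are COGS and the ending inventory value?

Oct 12, 284 sold [LIFO — newest first]: 59 @ $14.40 + 204 @ $15.40 + 21 @ $17.50 = $4,358.70
Oct 14, 22 sold [LIFO — newest first]: 22 @ $15.95 = $350.90
Total COGS = $4,358.70 + $350.90 = $4,709.60
Ending inventory: 210 @ $17.50 + 353 @ $15.95 = $9,305.35

COGS = $4,709.60; ending inventory = $9,305.35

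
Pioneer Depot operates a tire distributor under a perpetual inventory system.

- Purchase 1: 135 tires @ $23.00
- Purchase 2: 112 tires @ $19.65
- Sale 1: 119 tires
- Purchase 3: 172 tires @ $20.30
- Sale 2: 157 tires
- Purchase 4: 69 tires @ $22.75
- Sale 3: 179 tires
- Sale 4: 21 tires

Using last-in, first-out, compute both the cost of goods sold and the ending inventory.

Sale 1 (119) [LIFO — newest first]: 112 @ $19.65 + 7 @ $23.00 = $2,361.80
Sale 2 (157) [LIFO — newest first]: 157 @ $20.30 = $3,187.10
Sale 3 (179) [LIFO — newest first]: 69 @ $22.75 + 15 @ $20.30 + 95 @ $23.00 = $4,059.25
Sale 4 (21) [LIFO — newest first]: 21 @ $23.00 = $483.00
Total COGS = $2,361.80 + $3,187.10 + $4,059.25 + $483.00 = $10,091.15
Ending inventory: 12 @ $23.00 = $276.00
Check: goods available $10,367.15 = COGS $10,091.15 + ending $276.00

COGS = $10,091.15; ending inventory = $276.00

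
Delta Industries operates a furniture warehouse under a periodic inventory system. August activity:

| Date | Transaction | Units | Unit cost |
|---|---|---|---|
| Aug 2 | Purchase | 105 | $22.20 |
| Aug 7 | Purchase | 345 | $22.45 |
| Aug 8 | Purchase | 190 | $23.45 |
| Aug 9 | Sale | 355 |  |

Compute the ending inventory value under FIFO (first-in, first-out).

Ending inventory = $6,588.25

Aug 9, 355 sold [FIFO — oldest first]: 105 @ $22.20 + 250 @ $22.45 = $7,943.50
Ending inventory: 95 @ $22.45 + 190 @ $23.45 = $6,588.25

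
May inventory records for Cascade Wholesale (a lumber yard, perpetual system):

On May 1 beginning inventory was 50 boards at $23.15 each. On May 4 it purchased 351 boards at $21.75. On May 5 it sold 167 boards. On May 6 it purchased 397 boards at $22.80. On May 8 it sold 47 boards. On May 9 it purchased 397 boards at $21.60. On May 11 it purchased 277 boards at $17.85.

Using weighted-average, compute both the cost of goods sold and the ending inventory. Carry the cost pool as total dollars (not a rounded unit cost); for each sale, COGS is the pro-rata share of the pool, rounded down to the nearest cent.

COGS = $4,717.74; ending inventory = $26,645.26

After May 1: 50 on hand, pool $1,157.50 (≈ $23.1500 each)
After May 4: 401 on hand, pool $8,791.75 (≈ $21.9246 each)
May 5, sell 167: 167/401 × $8,791.75 → $3,661.40
After May 6: 631 on hand, pool $14,181.95 (≈ $22.4754 each)
May 8, sell 47: 47/631 × $14,181.95 → $1,056.34
After May 9: 981 on hand, pool $21,700.81 (≈ $22.1211 each)
After May 11: 1258 on hand, pool $26,645.26 (≈ $21.1807 each)
Total COGS = $3,661.40 + $1,056.34 = $4,717.74
Ending inventory (cost pool remaining) = $26,645.26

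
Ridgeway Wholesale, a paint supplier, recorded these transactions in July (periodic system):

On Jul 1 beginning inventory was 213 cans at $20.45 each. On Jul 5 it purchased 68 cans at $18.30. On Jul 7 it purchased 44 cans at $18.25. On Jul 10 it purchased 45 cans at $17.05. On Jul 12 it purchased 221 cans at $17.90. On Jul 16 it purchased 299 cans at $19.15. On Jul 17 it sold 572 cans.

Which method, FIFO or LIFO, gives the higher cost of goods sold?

FIFO COGS: 213 @ $20.45 + 68 @ $18.30 + 44 @ $18.25 + 45 @ $17.05 + 202 @ $17.90 = $10,786.30
LIFO COGS: 299 @ $19.15 + 221 @ $17.90 + 45 @ $17.05 + 7 @ $18.25 = $10,576.75

FIFO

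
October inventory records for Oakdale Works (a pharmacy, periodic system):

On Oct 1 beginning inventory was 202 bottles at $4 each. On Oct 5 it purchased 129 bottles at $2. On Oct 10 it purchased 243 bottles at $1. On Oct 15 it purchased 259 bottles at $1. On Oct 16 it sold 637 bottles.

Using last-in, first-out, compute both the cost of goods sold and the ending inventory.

COGS = $784; ending inventory = $784

Oct 16, 637 sold [LIFO — newest first]: 259 @ $1 + 243 @ $1 + 129 @ $2 + 6 @ $4 = $784
Ending inventory: 196 @ $4 = $784
Check: goods available $1,568 = COGS $784 + ending $784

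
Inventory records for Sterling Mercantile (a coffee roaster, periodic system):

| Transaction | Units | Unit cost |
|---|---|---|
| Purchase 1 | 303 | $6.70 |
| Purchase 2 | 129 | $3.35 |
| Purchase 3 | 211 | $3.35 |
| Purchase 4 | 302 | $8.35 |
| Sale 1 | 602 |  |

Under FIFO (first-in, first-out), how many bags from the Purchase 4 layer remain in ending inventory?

302

Sale 1 (602) [FIFO — oldest first]: 303 @ $6.70 + 129 @ $3.35 + 170 @ $3.35 = $3,031.75
Ending inventory: 41 @ $3.35 + 302 @ $8.35 = $2,659.05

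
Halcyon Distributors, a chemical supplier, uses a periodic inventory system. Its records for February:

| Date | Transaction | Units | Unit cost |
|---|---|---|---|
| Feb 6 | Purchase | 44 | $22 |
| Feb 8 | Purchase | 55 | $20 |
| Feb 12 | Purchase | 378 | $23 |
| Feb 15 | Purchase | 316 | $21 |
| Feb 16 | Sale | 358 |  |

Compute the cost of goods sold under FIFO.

Feb 16, 358 sold [FIFO — oldest first]: 44 @ $22 + 55 @ $20 + 259 @ $23 = $8,025
Ending inventory: 119 @ $23 + 316 @ $21 = $9,373
Check: goods available $17,398 = COGS $8,025 + ending $9,373

COGS = $8,025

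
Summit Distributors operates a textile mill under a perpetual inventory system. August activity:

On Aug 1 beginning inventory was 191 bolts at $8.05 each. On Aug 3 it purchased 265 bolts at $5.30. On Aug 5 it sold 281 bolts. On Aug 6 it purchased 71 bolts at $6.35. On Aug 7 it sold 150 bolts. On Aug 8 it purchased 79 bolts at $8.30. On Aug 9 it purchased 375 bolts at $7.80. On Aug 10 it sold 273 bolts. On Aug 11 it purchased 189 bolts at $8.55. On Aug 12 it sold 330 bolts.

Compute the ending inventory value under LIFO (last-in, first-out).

Ending inventory = $1,104.80

Aug 5, 281 sold [LIFO — newest first]: 265 @ $5.30 + 16 @ $8.05 = $1,533.30
Aug 7, 150 sold [LIFO — newest first]: 71 @ $6.35 + 79 @ $8.05 = $1,086.80
Aug 10, 273 sold [LIFO — newest first]: 273 @ $7.80 = $2,129.40
Aug 12, 330 sold [LIFO — newest first]: 189 @ $8.55 + 102 @ $7.80 + 39 @ $8.30 = $2,735.25
Total COGS = $1,533.30 + $1,086.80 + $2,129.40 + $2,735.25 = $7,484.75
Ending inventory: 96 @ $8.05 + 40 @ $8.30 = $1,104.80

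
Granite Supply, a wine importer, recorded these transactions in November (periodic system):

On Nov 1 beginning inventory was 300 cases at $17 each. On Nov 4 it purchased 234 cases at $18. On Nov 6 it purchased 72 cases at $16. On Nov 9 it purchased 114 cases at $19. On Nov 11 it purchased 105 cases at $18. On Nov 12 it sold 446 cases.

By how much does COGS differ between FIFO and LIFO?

FIFO COGS: 300 @ $17 + 146 @ $18 = $7,728
LIFO COGS: 105 @ $18 + 114 @ $19 + 72 @ $16 + 155 @ $18 = $7,998
Difference = |$7,728 − $7,998| = $270

$270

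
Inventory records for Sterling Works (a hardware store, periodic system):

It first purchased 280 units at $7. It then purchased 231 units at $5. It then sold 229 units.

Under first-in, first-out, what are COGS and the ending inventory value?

COGS = $1,603; ending inventory = $1,512

Sale 1 (229) [FIFO — oldest first]: 229 @ $7 = $1,603
Ending inventory: 51 @ $7 + 231 @ $5 = $1,512
Check: goods available $3,115 = COGS $1,603 + ending $1,512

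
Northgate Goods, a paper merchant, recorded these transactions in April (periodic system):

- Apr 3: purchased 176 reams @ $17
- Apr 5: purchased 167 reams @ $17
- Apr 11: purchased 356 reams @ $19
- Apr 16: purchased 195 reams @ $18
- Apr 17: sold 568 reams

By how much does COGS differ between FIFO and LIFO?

FIFO COGS: 176 @ $17 + 167 @ $17 + 225 @ $19 = $10,106
LIFO COGS: 195 @ $18 + 356 @ $19 + 17 @ $17 = $10,563
Difference = |$10,106 − $10,563| = $457

$457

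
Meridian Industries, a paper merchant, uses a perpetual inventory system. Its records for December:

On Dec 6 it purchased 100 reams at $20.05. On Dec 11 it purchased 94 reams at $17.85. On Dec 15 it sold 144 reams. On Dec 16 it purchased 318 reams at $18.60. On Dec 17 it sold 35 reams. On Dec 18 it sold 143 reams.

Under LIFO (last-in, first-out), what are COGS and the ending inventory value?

Dec 15, 144 sold [LIFO — newest first]: 94 @ $17.85 + 50 @ $20.05 = $2,680.40
Dec 17, 35 sold [LIFO — newest first]: 35 @ $18.60 = $651.00
Dec 18, 143 sold [LIFO — newest first]: 143 @ $18.60 = $2,659.80
Total COGS = $2,680.40 + $651.00 + $2,659.80 = $5,991.20
Ending inventory: 50 @ $20.05 + 140 @ $18.60 = $3,606.50

COGS = $5,991.20; ending inventory = $3,606.50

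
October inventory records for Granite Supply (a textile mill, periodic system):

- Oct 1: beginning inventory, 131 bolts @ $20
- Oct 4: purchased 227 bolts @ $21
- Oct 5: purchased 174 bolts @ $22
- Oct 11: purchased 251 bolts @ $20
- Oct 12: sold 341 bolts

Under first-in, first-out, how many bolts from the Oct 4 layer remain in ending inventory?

Oct 12, 341 sold [FIFO — oldest first]: 131 @ $20 + 210 @ $21 = $7,030
Ending inventory: 17 @ $21 + 174 @ $22 + 251 @ $20 = $9,205

17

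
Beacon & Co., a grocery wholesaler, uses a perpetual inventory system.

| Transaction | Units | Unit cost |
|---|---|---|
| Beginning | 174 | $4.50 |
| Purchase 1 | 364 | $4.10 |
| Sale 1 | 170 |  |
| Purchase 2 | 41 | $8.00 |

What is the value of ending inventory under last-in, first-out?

Sale 1 (170) [LIFO — newest first]: 170 @ $4.10 = $697.00
Ending inventory: 174 @ $4.50 + 194 @ $4.10 + 41 @ $8.00 = $1,906.40
Check: goods available $2,603.40 = COGS $697.00 + ending $1,906.40

Ending inventory = $1,906.40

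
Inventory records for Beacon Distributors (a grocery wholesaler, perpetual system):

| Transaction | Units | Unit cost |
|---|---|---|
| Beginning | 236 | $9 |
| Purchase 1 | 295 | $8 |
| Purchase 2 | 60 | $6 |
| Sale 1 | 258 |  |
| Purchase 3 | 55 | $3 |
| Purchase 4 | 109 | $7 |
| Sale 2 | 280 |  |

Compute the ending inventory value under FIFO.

Ending inventory = $1,246

Sale 1 (258) [FIFO — oldest first]: 236 @ $9 + 22 @ $8 = $2,300
Sale 2 (280) [FIFO — oldest first]: 273 @ $8 + 7 @ $6 = $2,226
Total COGS = $2,300 + $2,226 = $4,526
Ending inventory: 53 @ $6 + 55 @ $3 + 109 @ $7 = $1,246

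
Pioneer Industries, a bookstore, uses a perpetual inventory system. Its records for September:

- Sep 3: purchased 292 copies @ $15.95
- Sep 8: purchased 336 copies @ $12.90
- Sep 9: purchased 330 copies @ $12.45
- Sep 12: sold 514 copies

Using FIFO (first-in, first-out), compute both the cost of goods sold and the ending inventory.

COGS = $7,521.20; ending inventory = $5,579.10

Sep 12, 514 sold [FIFO — oldest first]: 292 @ $15.95 + 222 @ $12.90 = $7,521.20
Ending inventory: 114 @ $12.90 + 330 @ $12.45 = $5,579.10
Check: goods available $13,100.30 = COGS $7,521.20 + ending $5,579.10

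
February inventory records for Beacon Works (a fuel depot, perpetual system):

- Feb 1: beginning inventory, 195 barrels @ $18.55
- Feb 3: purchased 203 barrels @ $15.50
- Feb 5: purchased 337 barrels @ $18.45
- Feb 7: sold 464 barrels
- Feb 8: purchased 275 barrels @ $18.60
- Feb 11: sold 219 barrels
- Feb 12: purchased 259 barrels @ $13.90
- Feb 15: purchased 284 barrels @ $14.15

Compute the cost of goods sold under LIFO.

COGS = $12,259.55

Feb 7, 464 sold [LIFO — newest first]: 337 @ $18.45 + 127 @ $15.50 = $8,186.15
Feb 11, 219 sold [LIFO — newest first]: 219 @ $18.60 = $4,073.40
Total COGS = $8,186.15 + $4,073.40 = $12,259.55
Ending inventory: 195 @ $18.55 + 76 @ $15.50 + 56 @ $18.60 + 259 @ $13.90 + 284 @ $14.15 = $13,455.55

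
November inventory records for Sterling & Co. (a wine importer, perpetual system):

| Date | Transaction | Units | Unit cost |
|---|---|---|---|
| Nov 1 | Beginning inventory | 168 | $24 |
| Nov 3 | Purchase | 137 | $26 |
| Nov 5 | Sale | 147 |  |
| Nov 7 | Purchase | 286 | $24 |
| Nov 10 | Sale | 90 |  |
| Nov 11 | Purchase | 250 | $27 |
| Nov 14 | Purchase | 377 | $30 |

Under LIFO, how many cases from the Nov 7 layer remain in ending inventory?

Nov 5, 147 sold [LIFO — newest first]: 137 @ $26 + 10 @ $24 = $3,802
Nov 10, 90 sold [LIFO — newest first]: 90 @ $24 = $2,160
Total COGS = $3,802 + $2,160 = $5,962
Ending inventory: 158 @ $24 + 196 @ $24 + 250 @ $27 + 377 @ $30 = $26,556

196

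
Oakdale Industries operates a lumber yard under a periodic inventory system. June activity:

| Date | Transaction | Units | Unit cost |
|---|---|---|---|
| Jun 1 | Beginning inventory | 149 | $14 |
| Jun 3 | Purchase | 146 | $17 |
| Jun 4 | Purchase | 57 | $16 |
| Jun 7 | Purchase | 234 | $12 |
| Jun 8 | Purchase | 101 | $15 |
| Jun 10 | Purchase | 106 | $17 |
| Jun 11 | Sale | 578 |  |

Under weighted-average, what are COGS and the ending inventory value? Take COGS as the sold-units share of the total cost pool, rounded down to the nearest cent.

Jun 11, sell 578: 578/793 × $11,605.00 → $8,458.62
Ending inventory (cost pool remaining) = $3,146.38

COGS = $8,458.62; ending inventory = $3,146.38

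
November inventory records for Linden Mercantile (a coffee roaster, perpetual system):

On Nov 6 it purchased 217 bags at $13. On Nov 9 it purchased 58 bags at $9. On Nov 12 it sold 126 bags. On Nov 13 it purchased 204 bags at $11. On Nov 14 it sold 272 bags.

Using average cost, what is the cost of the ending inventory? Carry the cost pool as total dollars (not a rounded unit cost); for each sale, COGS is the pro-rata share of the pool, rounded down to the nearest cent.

Ending inventory = $930.54

After Nov 6: 217 on hand, pool $2,821.00 (≈ $13.0000 each)
After Nov 9: 275 on hand, pool $3,343.00 (≈ $12.1564 each)
Nov 12, sell 126: 126/275 × $3,343.00 → $1,531.70
After Nov 13: 353 on hand, pool $4,055.30 (≈ $11.4881 each)
Nov 14, sell 272: 272/353 × $4,055.30 → $3,124.76
Total COGS = $1,531.70 + $3,124.76 = $4,656.46
Ending inventory (cost pool remaining) = $930.54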